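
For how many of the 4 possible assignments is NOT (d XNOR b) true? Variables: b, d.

Satisfying assignments: (0,1), (1,0)
Count: 2 out of 4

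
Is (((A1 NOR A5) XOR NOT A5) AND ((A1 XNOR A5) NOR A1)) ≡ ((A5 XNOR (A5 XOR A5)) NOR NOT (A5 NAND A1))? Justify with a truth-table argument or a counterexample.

No. Counterexample: with A1=0, A5=1, Expression 1 = 0 but Expression 2 = 1.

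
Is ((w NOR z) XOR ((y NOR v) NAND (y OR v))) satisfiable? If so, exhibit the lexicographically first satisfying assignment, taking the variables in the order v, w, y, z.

v=0, w=0, y=0, z=1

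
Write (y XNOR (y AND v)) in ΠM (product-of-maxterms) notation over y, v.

ΠM(2) = (NOT y OR v)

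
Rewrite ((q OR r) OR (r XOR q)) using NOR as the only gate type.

((((q NOR r) NOR (q NOR r)) NOR ((((r NOR q) NOR (r NOR q)) NOR ((r NOR q) NOR (r NOR q))) NOR ((((r NOR r) NOR (q NOR q)) NOR ((r NOR r) NOR (q NOR q))) NOR (((r NOR r) NOR (q NOR q)) NOR ((r NOR r) NOR (q NOR q)))))) NOR (((q NOR r) NOR (q NOR r)) NOR ((((r NOR q) NOR (r NOR q)) NOR ((r NOR q) NOR (r NOR q))) NOR ((((r NOR r) NOR (q NOR q)) NOR ((r NOR r) NOR (q NOR q))) NOR (((r NOR r) NOR (q NOR q)) NOR ((r NOR r) NOR (q NOR q)))))))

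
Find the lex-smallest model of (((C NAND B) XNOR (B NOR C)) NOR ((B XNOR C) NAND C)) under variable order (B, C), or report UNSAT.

UNSATISFIABLE - no assignment makes this expression true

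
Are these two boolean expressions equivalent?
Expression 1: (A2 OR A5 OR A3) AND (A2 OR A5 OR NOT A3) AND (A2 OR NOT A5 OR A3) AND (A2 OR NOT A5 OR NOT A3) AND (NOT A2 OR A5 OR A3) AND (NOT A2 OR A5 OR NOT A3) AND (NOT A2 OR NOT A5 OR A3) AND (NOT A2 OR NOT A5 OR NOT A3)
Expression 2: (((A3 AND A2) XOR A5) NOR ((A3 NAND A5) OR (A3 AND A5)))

Yes, they are equivalent — the two output columns agree on all 8 assignments:
A2 | A5 | A3 | Expression 1 | Expression 2
------------------------------------------
0 | 0 | 0 | 0 | 0
0 | 0 | 1 | 0 | 0
0 | 1 | 0 | 0 | 0
0 | 1 | 1 | 0 | 0
1 | 0 | 0 | 0 | 0
1 | 0 | 1 | 0 | 0
1 | 1 | 0 | 0 | 0
1 | 1 | 1 | 0 | 0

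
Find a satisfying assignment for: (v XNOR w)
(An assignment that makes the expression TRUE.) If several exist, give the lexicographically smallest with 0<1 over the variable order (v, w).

v=0, w=0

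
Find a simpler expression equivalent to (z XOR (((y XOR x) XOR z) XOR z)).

By XOR self-cancellation ((E XOR v) XOR v = E):
= ((y XOR x) XOR z)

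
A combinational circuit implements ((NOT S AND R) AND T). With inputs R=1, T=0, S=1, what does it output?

Substituting: ((NOT 1 AND 1) AND 0)
= 0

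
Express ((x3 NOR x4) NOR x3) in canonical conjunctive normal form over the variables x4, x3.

(x4 OR x3) AND (x4 OR NOT x3) AND (NOT x4 OR NOT x3)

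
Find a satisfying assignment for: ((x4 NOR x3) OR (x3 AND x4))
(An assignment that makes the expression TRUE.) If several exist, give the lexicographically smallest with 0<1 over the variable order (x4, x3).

x4=0, x3=0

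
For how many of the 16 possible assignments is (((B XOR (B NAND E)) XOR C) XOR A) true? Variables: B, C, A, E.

Satisfying assignments: (0,0,0,0), (0,0,0,1), (0,1,1,0), (0,1,1,1), (1,0,0,1), (1,0,1,0), (1,1,0,0), (1,1,1,1)
Count: 8 out of 16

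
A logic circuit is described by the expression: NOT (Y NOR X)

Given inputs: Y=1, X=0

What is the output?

Substituting: NOT (1 NOR 0)
= 1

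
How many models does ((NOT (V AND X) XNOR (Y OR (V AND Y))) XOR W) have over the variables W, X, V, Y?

Satisfying assignments: (0,0,0,1), (0,0,1,1), (0,1,0,1), (0,1,1,0), (1,0,0,0), (1,0,1,0), (1,1,0,0), (1,1,1,1)
Count: 8 out of 16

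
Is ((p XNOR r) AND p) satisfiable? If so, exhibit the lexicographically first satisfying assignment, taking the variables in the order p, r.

p=1, r=1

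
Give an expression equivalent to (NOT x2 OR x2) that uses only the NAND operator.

(((x2 NAND x2) NAND (x2 NAND x2)) NAND (x2 NAND x2))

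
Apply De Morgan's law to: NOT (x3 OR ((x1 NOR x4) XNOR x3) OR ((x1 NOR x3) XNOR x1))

NOT x3 AND NOT ((x1 NOR x4) XNOR x3) AND NOT ((x1 NOR x3) XNOR x1)
De Morgan's: NOT(OR of terms) = AND of negations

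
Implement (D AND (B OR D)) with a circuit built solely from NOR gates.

((D NOR D) NOR (((B NOR D) NOR (B NOR D)) NOR ((B NOR D) NOR (B NOR D))))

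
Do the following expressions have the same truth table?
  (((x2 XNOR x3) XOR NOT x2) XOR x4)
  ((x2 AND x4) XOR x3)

No. Counterexample: with x3=0, x2=0, x4=1, Expression 1 = 1 but Expression 2 = 0.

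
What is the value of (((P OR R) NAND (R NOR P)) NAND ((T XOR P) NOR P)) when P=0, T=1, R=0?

Substituting: (((0 OR 0) NAND (0 NOR 0)) NAND ((1 XOR 0) NOR 0))
= 1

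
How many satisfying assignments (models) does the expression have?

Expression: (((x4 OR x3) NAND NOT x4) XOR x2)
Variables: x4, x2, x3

Satisfying assignments: (0,0,0), (0,1,1), (1,0,0), (1,0,1)
Count: 4 out of 8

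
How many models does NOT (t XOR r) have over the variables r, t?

Satisfying assignments: (0,0), (1,1)
Count: 2 out of 4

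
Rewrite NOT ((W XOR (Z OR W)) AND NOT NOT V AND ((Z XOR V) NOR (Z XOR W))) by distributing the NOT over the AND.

NOT (W XOR (Z OR W)) OR NOT V OR NOT ((Z XOR V) NOR (Z XOR W))
De Morgan's: NOT(AND of terms) = OR of negations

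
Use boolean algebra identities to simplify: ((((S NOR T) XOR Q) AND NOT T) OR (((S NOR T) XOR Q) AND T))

By distribution ((E AND v) OR (E AND NOT v) = E):
= ((S NOR T) XOR Q)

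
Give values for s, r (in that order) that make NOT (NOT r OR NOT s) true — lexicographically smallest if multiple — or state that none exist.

s=1, r=1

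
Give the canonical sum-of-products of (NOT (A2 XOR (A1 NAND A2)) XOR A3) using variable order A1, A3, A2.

Σm(1, 2, 6, 7) = (NOT A1 AND NOT A3 AND A2) OR (NOT A1 AND A3 AND NOT A2) OR (A1 AND A3 AND NOT A2) OR (A1 AND A3 AND A2)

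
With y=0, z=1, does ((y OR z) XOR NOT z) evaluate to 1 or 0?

Substituting: ((0 OR 1) XOR NOT 1)
= 1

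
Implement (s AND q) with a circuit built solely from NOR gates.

((s NOR s) NOR (q NOR q))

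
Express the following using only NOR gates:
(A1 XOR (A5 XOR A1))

((((A1 NOR ((((A5 NOR A1) NOR (A5 NOR A1)) NOR ((A5 NOR A1) NOR (A5 NOR A1))) NOR ((((A5 NOR A5) NOR (A1 NOR A1)) NOR ((A5 NOR A5) NOR (A1 NOR A1))) NOR (((A5 NOR A5) NOR (A1 NOR A1)) NOR ((A5 NOR A5) NOR (A1 NOR A1)))))) NOR (A1 NOR ((((A5 NOR A1) NOR (A5 NOR A1)) NOR ((A5 NOR A1) NOR (A5 NOR A1))) NOR ((((A5 NOR A5) NOR (A1 NOR A1)) NOR ((A5 NOR A5) NOR (A1 NOR A1))) NOR (((A5 NOR A5) NOR (A1 NOR A1)) NOR ((A5 NOR A5) NOR (A1 NOR A1))))))) NOR ((A1 NOR ((((A5 NOR A1) NOR (A5 NOR A1)) NOR ((A5 NOR A1) NOR (A5 NOR A1))) NOR ((((A5 NOR A5) NOR (A1 NOR A1)) NOR ((A5 NOR A5) NOR (A1 NOR A1))) NOR (((A5 NOR A5) NOR (A1 NOR A1)) NOR ((A5 NOR A5) NOR (A1 NOR A1)))))) NOR (A1 NOR ((((A5 NOR A1) NOR (A5 NOR A1)) NOR ((A5 NOR A1) NOR (A5 NOR A1))) NOR ((((A5 NOR A5) NOR (A1 NOR A1)) NOR ((A5 NOR A5) NOR (A1 NOR A1))) NOR (((A5 NOR A5) NOR (A1 NOR A1)) NOR ((A5 NOR A5) NOR (A1 NOR A1)))))))) NOR ((((A1 NOR A1) NOR (((((A5 NOR A1) NOR (A5 NOR A1)) NOR ((A5 NOR A1) NOR (A5 NOR A1))) NOR ((((A5 NOR A5) NOR (A1 NOR A1)) NOR ((A5 NOR A5) NOR (A1 NOR A1))) NOR (((A5 NOR A5) NOR (A1 NOR A1)) NOR ((A5 NOR A5) NOR (A1 NOR A1))))) NOR ((((A5 NOR A1) NOR (A5 NOR A1)) NOR ((A5 NOR A1) NOR (A5 NOR A1))) NOR ((((A5 NOR A5) NOR (A1 NOR A1)) NOR ((A5 NOR A5) NOR (A1 NOR A1))) NOR (((A5 NOR A5) NOR (A1 NOR A1)) NOR ((A5 NOR A5) NOR (A1 NOR A1))))))) NOR ((A1 NOR A1) NOR (((((A5 NOR A1) NOR (A5 NOR A1)) NOR ((A5 NOR A1) NOR (A5 NOR A1))) NOR ((((A5 NOR A5) NOR (A1 NOR A1)) NOR ((A5 NOR A5) NOR (A1 NOR A1))) NOR (((A5 NOR A5) NOR (A1 NOR A1)) NOR ((A5 NOR A5) NOR (A1 NOR A1))))) NOR ((((A5 NOR A1) NOR (A5 NOR A1)) NOR ((A5 NOR A1) NOR (A5 NOR A1))) NOR ((((A5 NOR A5) NOR (A1 NOR A1)) NOR ((A5 NOR A5) NOR (A1 NOR A1))) NOR (((A5 NOR A5) NOR (A1 NOR A1)) NOR ((A5 NOR A5) NOR (A1 NOR A1)))))))) NOR (((A1 NOR A1) NOR (((((A5 NOR A1) NOR (A5 NOR A1)) NOR ((A5 NOR A1) NOR (A5 NOR A1))) NOR ((((A5 NOR A5) NOR (A1 NOR A1)) NOR ((A5 NOR A5) NOR (A1 NOR A1))) NOR (((A5 NOR A5) NOR (A1 NOR A1)) NOR ((A5 NOR A5) NOR (A1 NOR A1))))) NOR ((((A5 NOR A1) NOR (A5 NOR A1)) NOR ((A5 NOR A1) NOR (A5 NOR A1))) NOR ((((A5 NOR A5) NOR (A1 NOR A1)) NOR ((A5 NOR A5) NOR (A1 NOR A1))) NOR (((A5 NOR A5) NOR (A1 NOR A1)) NOR ((A5 NOR A5) NOR (A1 NOR A1))))))) NOR ((A1 NOR A1) NOR (((((A5 NOR A1) NOR (A5 NOR A1)) NOR ((A5 NOR A1) NOR (A5 NOR A1))) NOR ((((A5 NOR A5) NOR (A1 NOR A1)) NOR ((A5 NOR A5) NOR (A1 NOR A1))) NOR (((A5 NOR A5) NOR (A1 NOR A1)) NOR ((A5 NOR A5) NOR (A1 NOR A1))))) NOR ((((A5 NOR A1) NOR (A5 NOR A1)) NOR ((A5 NOR A1) NOR (A5 NOR A1))) NOR ((((A5 NOR A5) NOR (A1 NOR A1)) NOR ((A5 NOR A5) NOR (A1 NOR A1))) NOR (((A5 NOR A5) NOR (A1 NOR A1)) NOR ((A5 NOR A5) NOR (A1 NOR A1))))))))))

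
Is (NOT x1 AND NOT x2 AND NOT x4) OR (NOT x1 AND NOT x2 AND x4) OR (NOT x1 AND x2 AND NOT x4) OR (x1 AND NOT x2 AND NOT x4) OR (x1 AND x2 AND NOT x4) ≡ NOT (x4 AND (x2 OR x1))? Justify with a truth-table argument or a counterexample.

Yes, they are equivalent — the two output columns agree on all 8 assignments:
x1 | x2 | x4 | Expression 1 | Expression 2
------------------------------------------
0 | 0 | 0 | 1 | 1
0 | 0 | 1 | 1 | 1
0 | 1 | 0 | 1 | 1
0 | 1 | 1 | 0 | 0
1 | 0 | 0 | 1 | 1
1 | 0 | 1 | 0 | 0
1 | 1 | 0 | 1 | 1
1 | 1 | 1 | 0 | 0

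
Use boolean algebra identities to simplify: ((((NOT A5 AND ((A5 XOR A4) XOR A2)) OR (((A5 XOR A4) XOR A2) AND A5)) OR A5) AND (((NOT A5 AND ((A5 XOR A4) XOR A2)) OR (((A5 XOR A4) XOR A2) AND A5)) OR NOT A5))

By distribution ((E OR v) AND (E OR NOT v) = E) then distribution ((E AND v) OR (E AND NOT v) = E):
= ((A5 XOR A4) XOR A2)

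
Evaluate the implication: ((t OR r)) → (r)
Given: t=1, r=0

Antecedent ((t OR r)) = 1; consequent (r) = 0.
1 → 0 = 0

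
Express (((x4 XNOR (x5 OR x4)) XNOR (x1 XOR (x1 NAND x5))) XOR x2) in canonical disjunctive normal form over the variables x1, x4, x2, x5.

(NOT x1 AND NOT x4 AND NOT x2 AND NOT x5) OR (NOT x1 AND NOT x4 AND x2 AND x5) OR (NOT x1 AND x4 AND NOT x2 AND NOT x5) OR (NOT x1 AND x4 AND NOT x2 AND x5) OR (x1 AND NOT x4 AND x2 AND NOT x5) OR (x1 AND NOT x4 AND x2 AND x5) OR (x1 AND x4 AND NOT x2 AND x5) OR (x1 AND x4 AND x2 AND NOT x5)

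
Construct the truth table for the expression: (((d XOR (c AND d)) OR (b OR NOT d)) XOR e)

c | e | b | d | Output
----------------------
0 | 0 | 0 | 0 | 1
0 | 0 | 0 | 1 | 1
0 | 0 | 1 | 0 | 1
0 | 0 | 1 | 1 | 1
0 | 1 | 0 | 0 | 0
0 | 1 | 0 | 1 | 0
0 | 1 | 1 | 0 | 0
0 | 1 | 1 | 1 | 0
1 | 0 | 0 | 0 | 1
1 | 0 | 0 | 1 | 0
1 | 0 | 1 | 0 | 1
1 | 0 | 1 | 1 | 1
1 | 1 | 0 | 0 | 0
1 | 1 | 0 | 1 | 1
1 | 1 | 1 | 0 | 0
1 | 1 | 1 | 1 | 0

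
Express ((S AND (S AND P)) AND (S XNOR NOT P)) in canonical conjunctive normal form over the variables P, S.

(P OR S) AND (P OR NOT S) AND (NOT P OR S) AND (NOT P OR NOT S)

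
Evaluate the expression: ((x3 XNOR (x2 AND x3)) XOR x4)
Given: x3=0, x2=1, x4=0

Substituting: ((0 XNOR (1 AND 0)) XOR 0)
= 1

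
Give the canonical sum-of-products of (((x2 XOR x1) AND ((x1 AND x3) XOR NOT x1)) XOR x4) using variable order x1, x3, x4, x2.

Σm(1, 2, 5, 6, 10, 11, 12, 15) = (NOT x1 AND NOT x3 AND NOT x4 AND x2) OR (NOT x1 AND NOT x3 AND x4 AND NOT x2) OR (NOT x1 AND x3 AND NOT x4 AND x2) OR (NOT x1 AND x3 AND x4 AND NOT x2) OR (x1 AND NOT x3 AND x4 AND NOT x2) OR (x1 AND NOT x3 AND x4 AND x2) OR (x1 AND x3 AND NOT x4 AND NOT x2) OR (x1 AND x3 AND x4 AND x2)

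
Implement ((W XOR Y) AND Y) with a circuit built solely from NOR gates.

((((((W NOR Y) NOR (W NOR Y)) NOR ((W NOR Y) NOR (W NOR Y))) NOR ((((W NOR W) NOR (Y NOR Y)) NOR ((W NOR W) NOR (Y NOR Y))) NOR (((W NOR W) NOR (Y NOR Y)) NOR ((W NOR W) NOR (Y NOR Y))))) NOR ((((W NOR Y) NOR (W NOR Y)) NOR ((W NOR Y) NOR (W NOR Y))) NOR ((((W NOR W) NOR (Y NOR Y)) NOR ((W NOR W) NOR (Y NOR Y))) NOR (((W NOR W) NOR (Y NOR Y)) NOR ((W NOR W) NOR (Y NOR Y)))))) NOR (Y NOR Y))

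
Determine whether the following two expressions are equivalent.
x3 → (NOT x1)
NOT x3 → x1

No, Inverse is not equivalent to original (counterexample: x3=0, x1=0)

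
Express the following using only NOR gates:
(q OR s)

((q NOR s) NOR (q NOR s))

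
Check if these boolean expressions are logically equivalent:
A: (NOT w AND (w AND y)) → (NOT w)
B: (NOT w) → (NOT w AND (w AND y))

No, Converse is not equivalent to original (counterexample: w=0, y=0)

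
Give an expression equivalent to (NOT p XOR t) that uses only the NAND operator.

(((p NAND p) NAND ((p NAND p) NAND t)) NAND (t NAND ((p NAND p) NAND t)))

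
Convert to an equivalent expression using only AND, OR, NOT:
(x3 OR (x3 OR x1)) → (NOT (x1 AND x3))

NOT (x3 OR (x3 OR x1)) OR (NOT (x1 AND x3))
(Implication elimination: A → B = NOT A OR B)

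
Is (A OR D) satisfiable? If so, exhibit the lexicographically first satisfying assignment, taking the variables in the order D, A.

D=0, A=1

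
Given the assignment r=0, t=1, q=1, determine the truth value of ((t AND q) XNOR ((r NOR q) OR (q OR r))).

Substituting: ((1 AND 1) XNOR ((0 NOR 1) OR (1 OR 0)))
= 1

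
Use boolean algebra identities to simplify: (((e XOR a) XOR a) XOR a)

By XOR self-cancellation ((E XOR v) XOR v = E):
= (e XOR a)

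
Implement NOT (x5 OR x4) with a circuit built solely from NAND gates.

(((x5 NAND x5) NAND (x4 NAND x4)) NAND ((x5 NAND x5) NAND (x4 NAND x4)))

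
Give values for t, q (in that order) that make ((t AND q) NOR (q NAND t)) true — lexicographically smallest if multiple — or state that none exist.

UNSATISFIABLE - no assignment makes this expression true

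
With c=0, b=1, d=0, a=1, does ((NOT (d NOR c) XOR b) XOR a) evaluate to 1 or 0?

Substituting: ((NOT (0 NOR 0) XOR 1) XOR 1)
= 0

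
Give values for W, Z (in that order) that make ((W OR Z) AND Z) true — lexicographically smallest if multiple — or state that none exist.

W=0, Z=1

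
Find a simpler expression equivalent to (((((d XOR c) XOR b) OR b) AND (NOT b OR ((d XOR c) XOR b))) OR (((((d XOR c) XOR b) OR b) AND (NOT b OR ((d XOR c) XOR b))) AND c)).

By absorption (E OR (E AND v) = E) then distribution ((E OR v) AND (E OR NOT v) = E):
= ((d XOR c) XOR b)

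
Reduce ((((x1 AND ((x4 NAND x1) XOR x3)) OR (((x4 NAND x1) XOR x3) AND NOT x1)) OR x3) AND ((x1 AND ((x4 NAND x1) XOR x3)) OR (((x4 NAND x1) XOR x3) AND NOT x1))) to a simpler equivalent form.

By absorption (E AND (E OR v) = E) then distribution ((E AND v) OR (E AND NOT v) = E):
= ((x4 NAND x1) XOR x3)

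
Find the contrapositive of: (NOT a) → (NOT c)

Contrapositive: c → a
Note: A statement and its contrapositive are logically equivalent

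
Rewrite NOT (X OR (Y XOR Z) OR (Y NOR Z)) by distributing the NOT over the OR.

NOT X AND NOT (Y XOR Z) AND NOT (Y NOR Z)
De Morgan's: NOT(OR of terms) = AND of negations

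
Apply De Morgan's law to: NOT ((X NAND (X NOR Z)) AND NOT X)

NOT (X NAND (X NOR Z)) OR X
De Morgan's: NOT(AND of terms) = OR of negations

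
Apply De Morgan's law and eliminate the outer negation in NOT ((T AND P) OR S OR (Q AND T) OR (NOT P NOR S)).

NOT (T AND P) AND NOT S AND NOT (Q AND T) AND NOT (NOT P NOR S)
De Morgan's: NOT(OR of terms) = AND of negations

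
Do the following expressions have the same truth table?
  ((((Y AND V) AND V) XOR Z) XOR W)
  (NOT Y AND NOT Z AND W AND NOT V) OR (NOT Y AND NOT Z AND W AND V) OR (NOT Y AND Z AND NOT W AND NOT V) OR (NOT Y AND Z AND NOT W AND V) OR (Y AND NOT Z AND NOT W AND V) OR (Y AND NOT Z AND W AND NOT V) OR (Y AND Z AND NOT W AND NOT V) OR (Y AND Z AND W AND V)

Yes, they are equivalent — the two output columns agree on all 16 assignments:
Y | Z | W | V | Expression 1 | Expression 2
-------------------------------------------
0 | 0 | 0 | 0 | 0 | 0
0 | 0 | 0 | 1 | 0 | 0
0 | 0 | 1 | 0 | 1 | 1
0 | 0 | 1 | 1 | 1 | 1
0 | 1 | 0 | 0 | 1 | 1
0 | 1 | 0 | 1 | 1 | 1
0 | 1 | 1 | 0 | 0 | 0
0 | 1 | 1 | 1 | 0 | 0
1 | 0 | 0 | 0 | 0 | 0
1 | 0 | 0 | 1 | 1 | 1
1 | 0 | 1 | 0 | 1 | 1
1 | 0 | 1 | 1 | 0 | 0
1 | 1 | 0 | 0 | 1 | 1
1 | 1 | 0 | 1 | 0 | 0
1 | 1 | 1 | 0 | 0 | 0
1 | 1 | 1 | 1 | 1 | 1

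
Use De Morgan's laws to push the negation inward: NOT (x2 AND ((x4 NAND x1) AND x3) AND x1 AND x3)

NOT x2 OR NOT ((x4 NAND x1) AND x3) OR NOT x1 OR NOT x3
De Morgan's: NOT(AND of terms) = OR of negations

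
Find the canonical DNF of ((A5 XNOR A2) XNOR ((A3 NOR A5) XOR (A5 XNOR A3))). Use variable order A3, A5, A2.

(NOT A3 AND NOT A5 AND A2) OR (NOT A3 AND A5 AND NOT A2) OR (A3 AND NOT A5 AND A2) OR (A3 AND A5 AND A2)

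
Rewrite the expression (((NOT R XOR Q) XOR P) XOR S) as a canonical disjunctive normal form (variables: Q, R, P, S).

(NOT Q AND NOT R AND NOT P AND NOT S) OR (NOT Q AND NOT R AND P AND S) OR (NOT Q AND R AND NOT P AND S) OR (NOT Q AND R AND P AND NOT S) OR (Q AND NOT R AND NOT P AND S) OR (Q AND NOT R AND P AND NOT S) OR (Q AND R AND NOT P AND NOT S) OR (Q AND R AND P AND S)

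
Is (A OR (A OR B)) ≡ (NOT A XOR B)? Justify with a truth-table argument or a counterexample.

No. Counterexample: with A=0, B=0, Expression 1 = 0 but Expression 2 = 1.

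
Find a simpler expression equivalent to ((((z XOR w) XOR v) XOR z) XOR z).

By XOR self-cancellation ((E XOR v) XOR v = E):
= ((z XOR w) XOR v)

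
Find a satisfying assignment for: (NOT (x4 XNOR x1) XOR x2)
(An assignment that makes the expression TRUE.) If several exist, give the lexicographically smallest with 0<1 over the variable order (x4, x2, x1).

x4=0, x2=0, x1=1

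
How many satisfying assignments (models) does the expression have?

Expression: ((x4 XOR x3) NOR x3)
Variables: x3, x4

Satisfying assignments: (0,0)
Count: 1 out of 4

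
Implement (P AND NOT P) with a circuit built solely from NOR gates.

((P NOR P) NOR ((P NOR P) NOR (P NOR P)))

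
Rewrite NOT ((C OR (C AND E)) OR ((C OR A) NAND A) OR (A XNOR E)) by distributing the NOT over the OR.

NOT (C OR (C AND E)) AND NOT ((C OR A) NAND A) AND NOT (A XNOR E)
De Morgan's: NOT(OR of terms) = AND of negations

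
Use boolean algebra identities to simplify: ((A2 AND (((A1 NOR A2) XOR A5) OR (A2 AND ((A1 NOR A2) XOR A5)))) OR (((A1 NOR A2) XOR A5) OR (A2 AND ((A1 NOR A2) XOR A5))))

By absorption (E OR (E AND v) = E) then absorption (E OR (E AND v) = E):
= ((A1 NOR A2) XOR A5)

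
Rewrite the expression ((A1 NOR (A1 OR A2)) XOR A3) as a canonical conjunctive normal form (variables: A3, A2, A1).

(A3 OR A2 OR NOT A1) AND (A3 OR NOT A2 OR A1) AND (A3 OR NOT A2 OR NOT A1) AND (NOT A3 OR A2 OR A1)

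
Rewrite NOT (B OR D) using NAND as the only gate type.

(((B NAND B) NAND (D NAND D)) NAND ((B NAND B) NAND (D NAND D)))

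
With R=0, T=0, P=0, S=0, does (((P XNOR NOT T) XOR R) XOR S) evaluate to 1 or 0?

Substituting: (((0 XNOR NOT 0) XOR 0) XOR 0)
= 0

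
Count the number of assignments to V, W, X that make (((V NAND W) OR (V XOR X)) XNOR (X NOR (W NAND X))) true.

Satisfying assignments: (1,1,1)
Count: 1 out of 8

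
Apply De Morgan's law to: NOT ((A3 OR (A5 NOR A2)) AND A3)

NOT (A3 OR (A5 NOR A2)) OR NOT A3
De Morgan's: NOT(AND of terms) = OR of negations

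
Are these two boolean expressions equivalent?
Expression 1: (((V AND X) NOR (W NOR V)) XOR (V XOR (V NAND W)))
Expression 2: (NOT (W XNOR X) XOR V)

No. Counterexample: with V=0, X=0, W=0, Expression 1 = 1 but Expression 2 = 0.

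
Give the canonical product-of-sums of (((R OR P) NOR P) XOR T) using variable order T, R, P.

ΠM(1, 2, 3, 4) = (T OR R OR NOT P) AND (T OR NOT R OR P) AND (T OR NOT R OR NOT P) AND (NOT T OR R OR P)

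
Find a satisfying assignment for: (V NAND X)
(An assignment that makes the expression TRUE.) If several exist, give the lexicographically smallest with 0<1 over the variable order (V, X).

V=0, X=0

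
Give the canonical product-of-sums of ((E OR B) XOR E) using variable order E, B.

ΠM(0, 2, 3) = (E OR B) AND (NOT E OR B) AND (NOT E OR NOT B)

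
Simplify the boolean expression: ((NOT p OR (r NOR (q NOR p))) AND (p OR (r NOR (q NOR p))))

By distribution ((E OR v) AND (E OR NOT v) = E):
= (r NOR (q NOR p))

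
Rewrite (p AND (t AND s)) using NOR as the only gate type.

((p NOR p) NOR (((t NOR t) NOR (s NOR s)) NOR ((t NOR t) NOR (s NOR s))))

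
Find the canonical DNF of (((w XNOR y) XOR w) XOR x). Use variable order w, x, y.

(NOT w AND NOT x AND NOT y) OR (NOT w AND x AND y) OR (w AND NOT x AND NOT y) OR (w AND x AND y)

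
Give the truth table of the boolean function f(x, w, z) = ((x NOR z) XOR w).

x | w | z | Output
------------------
0 | 0 | 0 | 1
0 | 0 | 1 | 0
0 | 1 | 0 | 0
0 | 1 | 1 | 1
1 | 0 | 0 | 0
1 | 0 | 1 | 0
1 | 1 | 0 | 1
1 | 1 | 1 | 1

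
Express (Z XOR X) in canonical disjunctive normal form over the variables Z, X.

(NOT Z AND X) OR (Z AND NOT X)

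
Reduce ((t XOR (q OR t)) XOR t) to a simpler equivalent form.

By XOR self-cancellation ((E XOR v) XOR v = E):
= (q OR t)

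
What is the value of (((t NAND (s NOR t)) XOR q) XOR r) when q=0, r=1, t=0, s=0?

Substituting: (((0 NAND (0 NOR 0)) XOR 0) XOR 1)
= 0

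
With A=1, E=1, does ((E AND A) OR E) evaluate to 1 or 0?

Substituting: ((1 AND 1) OR 1)
= 1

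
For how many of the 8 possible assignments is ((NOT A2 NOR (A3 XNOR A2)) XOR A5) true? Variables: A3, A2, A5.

Satisfying assignments: (0,0,1), (0,1,0), (1,0,1), (1,1,1)
Count: 4 out of 8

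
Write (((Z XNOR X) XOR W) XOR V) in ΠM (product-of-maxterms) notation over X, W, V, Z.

ΠM(1, 2, 4, 7, 8, 11, 13, 14) = (X OR W OR V OR NOT Z) AND (X OR W OR NOT V OR Z) AND (X OR NOT W OR V OR Z) AND (X OR NOT W OR NOT V OR NOT Z) AND (NOT X OR W OR V OR Z) AND (NOT X OR W OR NOT V OR NOT Z) AND (NOT X OR NOT W OR V OR NOT Z) AND (NOT X OR NOT W OR NOT V OR Z)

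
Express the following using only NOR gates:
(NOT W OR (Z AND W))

(((W NOR W) NOR ((Z NOR Z) NOR (W NOR W))) NOR ((W NOR W) NOR ((Z NOR Z) NOR (W NOR W))))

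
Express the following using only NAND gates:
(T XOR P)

((T NAND (T NAND P)) NAND (P NAND (T NAND P)))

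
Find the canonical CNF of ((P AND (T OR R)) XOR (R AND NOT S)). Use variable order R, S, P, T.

(R OR S OR P OR T) AND (R OR S OR P OR NOT T) AND (R OR S OR NOT P OR T) AND (R OR NOT S OR P OR T) AND (R OR NOT S OR P OR NOT T) AND (R OR NOT S OR NOT P OR T) AND (NOT R OR S OR NOT P OR T) AND (NOT R OR S OR NOT P OR NOT T) AND (NOT R OR NOT S OR P OR T) AND (NOT R OR NOT S OR P OR NOT T)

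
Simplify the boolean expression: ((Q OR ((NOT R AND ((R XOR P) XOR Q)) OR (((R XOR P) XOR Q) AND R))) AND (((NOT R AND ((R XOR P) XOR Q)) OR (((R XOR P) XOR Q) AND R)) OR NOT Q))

By distribution ((E OR v) AND (E OR NOT v) = E) then distribution ((E AND v) OR (E AND NOT v) = E):
= ((R XOR P) XOR Q)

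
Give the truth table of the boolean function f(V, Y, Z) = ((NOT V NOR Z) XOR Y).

V | Y | Z | Output
------------------
0 | 0 | 0 | 0
0 | 0 | 1 | 0
0 | 1 | 0 | 1
0 | 1 | 1 | 1
1 | 0 | 0 | 1
1 | 0 | 1 | 0
1 | 1 | 0 | 0
1 | 1 | 1 | 1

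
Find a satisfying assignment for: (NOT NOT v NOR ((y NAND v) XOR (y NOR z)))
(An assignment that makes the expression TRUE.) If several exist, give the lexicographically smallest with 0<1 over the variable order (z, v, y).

z=0, v=0, y=0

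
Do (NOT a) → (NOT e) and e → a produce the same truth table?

Yes, Contrapositive is always equivalent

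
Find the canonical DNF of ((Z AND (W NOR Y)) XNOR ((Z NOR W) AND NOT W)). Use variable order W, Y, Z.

(NOT W AND Y AND Z) OR (W AND NOT Y AND NOT Z) OR (W AND NOT Y AND Z) OR (W AND Y AND NOT Z) OR (W AND Y AND Z)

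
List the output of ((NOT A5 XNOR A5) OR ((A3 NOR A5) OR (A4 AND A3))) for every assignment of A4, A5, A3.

A4 | A5 | A3 | Output
---------------------
0 | 0 | 0 | 1
0 | 0 | 1 | 0
0 | 1 | 0 | 0
0 | 1 | 1 | 0
1 | 0 | 0 | 1
1 | 0 | 1 | 1
1 | 1 | 0 | 0
1 | 1 | 1 | 1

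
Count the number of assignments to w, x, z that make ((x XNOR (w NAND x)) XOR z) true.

Satisfying assignments: (0,0,1), (0,1,0), (1,0,1), (1,1,1)
Count: 4 out of 8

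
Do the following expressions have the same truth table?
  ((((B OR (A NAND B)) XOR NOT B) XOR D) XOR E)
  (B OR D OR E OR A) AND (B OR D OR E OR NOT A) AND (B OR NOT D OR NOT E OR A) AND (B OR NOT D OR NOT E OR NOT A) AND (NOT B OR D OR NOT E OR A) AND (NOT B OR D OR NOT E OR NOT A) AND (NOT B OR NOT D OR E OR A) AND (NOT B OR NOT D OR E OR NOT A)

Yes, they are equivalent — the two output columns agree on all 16 assignments:
B | D | E | A | Expression 1 | Expression 2
-------------------------------------------
0 | 0 | 0 | 0 | 0 | 0
0 | 0 | 0 | 1 | 0 | 0
0 | 0 | 1 | 0 | 1 | 1
0 | 0 | 1 | 1 | 1 | 1
0 | 1 | 0 | 0 | 1 | 1
0 | 1 | 0 | 1 | 1 | 1
0 | 1 | 1 | 0 | 0 | 0
0 | 1 | 1 | 1 | 0 | 0
1 | 0 | 0 | 0 | 1 | 1
1 | 0 | 0 | 1 | 1 | 1
1 | 0 | 1 | 0 | 0 | 0
1 | 0 | 1 | 1 | 0 | 0
1 | 1 | 0 | 0 | 0 | 0
1 | 1 | 0 | 1 | 0 | 0
1 | 1 | 1 | 0 | 1 | 1
1 | 1 | 1 | 1 | 1 | 1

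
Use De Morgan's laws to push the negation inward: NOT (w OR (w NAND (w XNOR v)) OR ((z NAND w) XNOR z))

NOT w AND NOT (w NAND (w XNOR v)) AND NOT ((z NAND w) XNOR z)
De Morgan's: NOT(OR of terms) = AND of negations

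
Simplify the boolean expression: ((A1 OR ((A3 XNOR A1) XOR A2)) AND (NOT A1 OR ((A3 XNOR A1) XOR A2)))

By distribution ((E OR v) AND (E OR NOT v) = E):
= ((A3 XNOR A1) XOR A2)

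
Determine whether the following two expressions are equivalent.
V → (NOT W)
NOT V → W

No, Inverse is not equivalent to original (counterexample: W=0, V=0, Y=0)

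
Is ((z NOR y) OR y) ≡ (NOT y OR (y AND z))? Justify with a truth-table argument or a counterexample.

No. Counterexample: with z=0, y=1, Expression 1 = 1 but Expression 2 = 0.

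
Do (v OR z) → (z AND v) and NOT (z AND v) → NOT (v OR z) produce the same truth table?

Yes, Contrapositive is always equivalent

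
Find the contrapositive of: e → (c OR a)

Contrapositive: NOT (c OR a) → NOT e
Note: A statement and its contrapositive are logically equivalent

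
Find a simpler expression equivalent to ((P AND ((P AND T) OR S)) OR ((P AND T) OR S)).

By absorption (E OR (E AND v) = E):
= ((P AND T) OR S)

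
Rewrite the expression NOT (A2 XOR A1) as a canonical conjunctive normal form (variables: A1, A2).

(A1 OR NOT A2) AND (NOT A1 OR A2)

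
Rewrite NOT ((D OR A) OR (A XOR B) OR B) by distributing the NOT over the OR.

NOT (D OR A) AND NOT (A XOR B) AND NOT B
De Morgan's: NOT(OR of terms) = AND of negations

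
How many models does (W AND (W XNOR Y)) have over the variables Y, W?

Satisfying assignments: (1,1)
Count: 1 out of 4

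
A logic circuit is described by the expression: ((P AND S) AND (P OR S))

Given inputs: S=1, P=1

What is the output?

Substituting: ((1 AND 1) AND (1 OR 1))
= 1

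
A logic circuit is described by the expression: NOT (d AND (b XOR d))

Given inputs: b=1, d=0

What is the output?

Substituting: NOT (0 AND (1 XOR 0))
= 1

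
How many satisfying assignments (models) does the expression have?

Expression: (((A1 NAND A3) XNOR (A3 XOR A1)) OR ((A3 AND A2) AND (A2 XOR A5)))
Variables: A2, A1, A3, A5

Satisfying assignments: (0,0,1,0), (0,0,1,1), (0,1,0,0), (0,1,0,1), (0,1,1,0), (0,1,1,1), (1,0,1,0), (1,0,1,1), (1,1,0,0), (1,1,0,1), (1,1,1,0), (1,1,1,1)
Count: 12 out of 16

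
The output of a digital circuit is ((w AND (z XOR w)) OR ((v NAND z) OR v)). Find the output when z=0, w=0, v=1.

Substituting: ((0 AND (0 XOR 0)) OR ((1 NAND 0) OR 1))
= 1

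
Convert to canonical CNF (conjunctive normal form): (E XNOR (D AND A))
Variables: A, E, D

(A OR NOT E OR D) AND (A OR NOT E OR NOT D) AND (NOT A OR E OR NOT D) AND (NOT A OR NOT E OR D)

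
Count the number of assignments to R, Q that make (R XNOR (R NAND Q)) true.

Satisfying assignments: (1,0)
Count: 1 out of 4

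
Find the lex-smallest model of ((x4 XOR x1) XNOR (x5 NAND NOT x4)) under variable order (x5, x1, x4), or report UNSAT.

x5=0, x1=0, x4=1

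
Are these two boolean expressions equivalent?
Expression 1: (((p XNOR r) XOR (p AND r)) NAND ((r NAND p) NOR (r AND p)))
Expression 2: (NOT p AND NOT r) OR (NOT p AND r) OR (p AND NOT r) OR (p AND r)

Yes, they are equivalent — the two output columns agree on all 4 assignments:
p | r | Expression 1 | Expression 2
-----------------------------------
0 | 0 | 1 | 1
0 | 1 | 1 | 1
1 | 0 | 1 | 1
1 | 1 | 1 | 1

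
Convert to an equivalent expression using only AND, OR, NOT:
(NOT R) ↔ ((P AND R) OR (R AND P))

((NOT R) AND ((P AND R) OR (R AND P))) OR (R AND NOT ((P AND R) OR (R AND P)))
(Biconditional = both true or both false)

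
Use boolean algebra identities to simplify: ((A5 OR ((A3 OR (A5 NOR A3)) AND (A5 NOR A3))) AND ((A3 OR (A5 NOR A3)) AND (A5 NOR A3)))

By absorption (E AND (E OR v) = E) then absorption (E AND (E OR v) = E):
= (A5 NOR A3)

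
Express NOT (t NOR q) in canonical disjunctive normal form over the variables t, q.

(NOT t AND q) OR (t AND NOT q) OR (t AND q)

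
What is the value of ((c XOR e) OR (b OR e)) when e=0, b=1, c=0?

Substituting: ((0 XOR 0) OR (1 OR 0))
= 1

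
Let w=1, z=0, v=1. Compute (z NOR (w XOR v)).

Substituting: (0 NOR (1 XOR 1))
= 1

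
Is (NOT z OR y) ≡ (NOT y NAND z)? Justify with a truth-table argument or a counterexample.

Yes, they are equivalent — the two output columns agree on all 4 assignments:
z | y | Expression 1 | Expression 2
-----------------------------------
0 | 0 | 1 | 1
0 | 1 | 1 | 1
1 | 0 | 0 | 0
1 | 1 | 1 | 1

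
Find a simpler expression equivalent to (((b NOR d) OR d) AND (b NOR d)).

By absorption (E AND (E OR v) = E):
= (b NOR d)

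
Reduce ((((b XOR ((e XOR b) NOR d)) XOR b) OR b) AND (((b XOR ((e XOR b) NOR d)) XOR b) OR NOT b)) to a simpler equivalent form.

By distribution ((E OR v) AND (E OR NOT v) = E) then XOR self-cancellation ((E XOR v) XOR v = E):
= ((e XOR b) NOR d)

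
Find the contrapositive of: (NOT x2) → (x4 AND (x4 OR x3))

Contrapositive: NOT (x4 AND (x4 OR x3)) → x2
Note: A statement and its contrapositive are logically equivalent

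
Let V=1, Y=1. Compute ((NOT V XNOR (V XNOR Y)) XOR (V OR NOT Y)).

Substituting: ((NOT 1 XNOR (1 XNOR 1)) XOR (1 OR NOT 1))
= 1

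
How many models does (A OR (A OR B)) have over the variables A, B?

Satisfying assignments: (0,1), (1,0), (1,1)
Count: 3 out of 4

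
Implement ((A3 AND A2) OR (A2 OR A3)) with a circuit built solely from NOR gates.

((((A3 NOR A3) NOR (A2 NOR A2)) NOR ((A2 NOR A3) NOR (A2 NOR A3))) NOR (((A3 NOR A3) NOR (A2 NOR A2)) NOR ((A2 NOR A3) NOR (A2 NOR A3))))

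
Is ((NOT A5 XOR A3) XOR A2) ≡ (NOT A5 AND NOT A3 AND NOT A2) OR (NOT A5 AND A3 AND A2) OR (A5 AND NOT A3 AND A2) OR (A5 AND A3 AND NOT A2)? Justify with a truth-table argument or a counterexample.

Yes, they are equivalent — the two output columns agree on all 8 assignments:
A5 | A3 | A2 | Expression 1 | Expression 2
------------------------------------------
0 | 0 | 0 | 1 | 1
0 | 0 | 1 | 0 | 0
0 | 1 | 0 | 0 | 0
0 | 1 | 1 | 1 | 1
1 | 0 | 0 | 0 | 0
1 | 0 | 1 | 1 | 1
1 | 1 | 0 | 1 | 1
1 | 1 | 1 | 0 | 0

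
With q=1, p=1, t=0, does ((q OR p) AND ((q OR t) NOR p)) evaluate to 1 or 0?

Substituting: ((1 OR 1) AND ((1 OR 0) NOR 1))
= 0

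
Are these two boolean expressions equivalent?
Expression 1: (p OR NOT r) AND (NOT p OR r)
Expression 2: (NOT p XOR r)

Yes, they are equivalent — the two output columns agree on all 4 assignments:
p | r | Expression 1 | Expression 2
-----------------------------------
0 | 0 | 1 | 1
0 | 1 | 0 | 0
1 | 0 | 0 | 0
1 | 1 | 1 | 1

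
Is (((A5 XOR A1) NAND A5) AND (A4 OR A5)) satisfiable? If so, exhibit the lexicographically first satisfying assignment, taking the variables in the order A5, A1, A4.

A5=0, A1=0, A4=1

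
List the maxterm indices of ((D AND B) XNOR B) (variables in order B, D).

ΠM(2) = (NOT B OR D)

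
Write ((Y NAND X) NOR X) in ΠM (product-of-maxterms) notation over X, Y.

ΠM(0, 1, 2, 3) = (X OR Y) AND (X OR NOT Y) AND (NOT X OR Y) AND (NOT X OR NOT Y)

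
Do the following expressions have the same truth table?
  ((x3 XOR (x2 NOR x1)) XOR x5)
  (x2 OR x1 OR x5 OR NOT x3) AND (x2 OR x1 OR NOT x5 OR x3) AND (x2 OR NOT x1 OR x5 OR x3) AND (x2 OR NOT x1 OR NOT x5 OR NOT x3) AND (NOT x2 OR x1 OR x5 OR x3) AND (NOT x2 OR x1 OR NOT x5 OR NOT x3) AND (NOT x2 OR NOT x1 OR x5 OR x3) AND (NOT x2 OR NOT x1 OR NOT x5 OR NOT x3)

Yes, they are equivalent — the two output columns agree on all 16 assignments:
x2 | x1 | x5 | x3 | Expression 1 | Expression 2
-----------------------------------------------
0 | 0 | 0 | 0 | 1 | 1
0 | 0 | 0 | 1 | 0 | 0
0 | 0 | 1 | 0 | 0 | 0
0 | 0 | 1 | 1 | 1 | 1
0 | 1 | 0 | 0 | 0 | 0
0 | 1 | 0 | 1 | 1 | 1
0 | 1 | 1 | 0 | 1 | 1
0 | 1 | 1 | 1 | 0 | 0
1 | 0 | 0 | 0 | 0 | 0
1 | 0 | 0 | 1 | 1 | 1
1 | 0 | 1 | 0 | 1 | 1
1 | 0 | 1 | 1 | 0 | 0
1 | 1 | 0 | 0 | 0 | 0
1 | 1 | 0 | 1 | 1 | 1
1 | 1 | 1 | 0 | 1 | 1
1 | 1 | 1 | 1 | 0 | 0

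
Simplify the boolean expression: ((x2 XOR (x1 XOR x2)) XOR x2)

By XOR self-cancellation ((E XOR v) XOR v = E):
= (x1 XOR x2)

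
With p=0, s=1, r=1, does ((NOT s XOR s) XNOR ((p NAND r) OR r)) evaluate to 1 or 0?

Substituting: ((NOT 1 XOR 1) XNOR ((0 NAND 1) OR 1))
= 1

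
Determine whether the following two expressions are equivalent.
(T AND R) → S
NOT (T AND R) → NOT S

No, Inverse is not equivalent to original (counterexample: S=0, T=1, R=1)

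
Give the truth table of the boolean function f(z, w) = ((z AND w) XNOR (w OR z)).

z | w | Output
--------------
0 | 0 | 1
0 | 1 | 0
1 | 0 | 0
1 | 1 | 1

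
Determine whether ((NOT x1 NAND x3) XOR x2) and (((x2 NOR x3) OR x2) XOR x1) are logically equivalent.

No. Counterexample: with x3=0, x1=0, x2=1, Expression 1 = 0 but Expression 2 = 1.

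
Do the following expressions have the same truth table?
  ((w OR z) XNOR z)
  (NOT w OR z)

Yes, they are equivalent — the two output columns agree on all 4 assignments:
w | z | Expression 1 | Expression 2
-----------------------------------
0 | 0 | 1 | 1
0 | 1 | 1 | 1
1 | 0 | 0 | 0
1 | 1 | 1 | 1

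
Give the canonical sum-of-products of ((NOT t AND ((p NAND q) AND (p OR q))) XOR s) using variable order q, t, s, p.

Σm(1, 2, 6, 7, 8, 11, 14, 15) = (NOT q AND NOT t AND NOT s AND p) OR (NOT q AND NOT t AND s AND NOT p) OR (NOT q AND t AND s AND NOT p) OR (NOT q AND t AND s AND p) OR (q AND NOT t AND NOT s AND NOT p) OR (q AND NOT t AND s AND p) OR (q AND t AND s AND NOT p) OR (q AND t AND s AND p)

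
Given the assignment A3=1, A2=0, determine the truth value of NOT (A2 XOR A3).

Substituting: NOT (0 XOR 1)
= 0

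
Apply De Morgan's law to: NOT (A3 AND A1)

NOT A3 OR NOT A1
De Morgan's: NOT(AND of terms) = OR of negations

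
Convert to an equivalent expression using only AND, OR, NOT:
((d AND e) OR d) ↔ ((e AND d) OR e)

(((d AND e) OR d) AND ((e AND d) OR e)) OR (NOT ((d AND e) OR d) AND NOT ((e AND d) OR e))
(Biconditional = both true or both false)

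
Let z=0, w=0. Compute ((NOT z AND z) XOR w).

Substituting: ((NOT 0 AND 0) XOR 0)
= 0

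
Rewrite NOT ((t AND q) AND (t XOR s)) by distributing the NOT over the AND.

NOT (t AND q) OR NOT (t XOR s)
De Morgan's: NOT(AND of terms) = OR of negations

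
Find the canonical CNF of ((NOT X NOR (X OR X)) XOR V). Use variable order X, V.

(X OR V) AND (NOT X OR V)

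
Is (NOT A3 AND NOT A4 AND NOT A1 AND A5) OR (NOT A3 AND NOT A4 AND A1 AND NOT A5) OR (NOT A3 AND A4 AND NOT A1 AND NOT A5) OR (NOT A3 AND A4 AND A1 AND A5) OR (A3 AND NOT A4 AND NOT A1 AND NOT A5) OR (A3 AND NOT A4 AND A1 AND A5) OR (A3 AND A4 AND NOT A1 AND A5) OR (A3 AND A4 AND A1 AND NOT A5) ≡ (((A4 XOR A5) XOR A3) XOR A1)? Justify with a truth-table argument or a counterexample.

Yes, they are equivalent — the two output columns agree on all 16 assignments:
A3 | A4 | A1 | A5 | Expression 1 | Expression 2
-----------------------------------------------
0 | 0 | 0 | 0 | 0 | 0
0 | 0 | 0 | 1 | 1 | 1
0 | 0 | 1 | 0 | 1 | 1
0 | 0 | 1 | 1 | 0 | 0
0 | 1 | 0 | 0 | 1 | 1
0 | 1 | 0 | 1 | 0 | 0
0 | 1 | 1 | 0 | 0 | 0
0 | 1 | 1 | 1 | 1 | 1
1 | 0 | 0 | 0 | 1 | 1
1 | 0 | 0 | 1 | 0 | 0
1 | 0 | 1 | 0 | 0 | 0
1 | 0 | 1 | 1 | 1 | 1
1 | 1 | 0 | 0 | 0 | 0
1 | 1 | 0 | 1 | 1 | 1
1 | 1 | 1 | 0 | 1 | 1
1 | 1 | 1 | 1 | 0 | 0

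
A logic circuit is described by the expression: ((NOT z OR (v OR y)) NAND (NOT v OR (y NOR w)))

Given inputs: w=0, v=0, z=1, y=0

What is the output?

Substituting: ((NOT 1 OR (0 OR 0)) NAND (NOT 0 OR (0 NOR 0)))
= 1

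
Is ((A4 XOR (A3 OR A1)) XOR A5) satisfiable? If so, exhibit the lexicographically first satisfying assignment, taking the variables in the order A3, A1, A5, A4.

A3=0, A1=0, A5=0, A4=1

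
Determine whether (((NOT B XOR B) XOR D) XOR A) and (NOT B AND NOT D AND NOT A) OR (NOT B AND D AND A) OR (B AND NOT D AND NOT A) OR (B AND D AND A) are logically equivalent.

Yes, they are equivalent — the two output columns agree on all 8 assignments:
B | D | A | Expression 1 | Expression 2
---------------------------------------
0 | 0 | 0 | 1 | 1
0 | 0 | 1 | 0 | 0
0 | 1 | 0 | 0 | 0
0 | 1 | 1 | 1 | 1
1 | 0 | 0 | 1 | 1
1 | 0 | 1 | 0 | 0
1 | 1 | 0 | 0 | 0
1 | 1 | 1 | 1 | 1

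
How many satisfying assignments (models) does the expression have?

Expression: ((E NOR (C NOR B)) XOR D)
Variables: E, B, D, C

Satisfying assignments: (0,0,0,1), (0,0,1,0), (0,1,0,0), (0,1,0,1), (1,0,1,0), (1,0,1,1), (1,1,1,0), (1,1,1,1)
Count: 8 out of 16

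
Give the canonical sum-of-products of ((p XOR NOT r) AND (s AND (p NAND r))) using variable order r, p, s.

Σm(1) = (NOT r AND NOT p AND s)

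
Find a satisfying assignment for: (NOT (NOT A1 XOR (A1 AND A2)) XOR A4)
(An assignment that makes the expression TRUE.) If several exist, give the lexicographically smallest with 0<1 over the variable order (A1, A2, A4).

A1=0, A2=0, A4=1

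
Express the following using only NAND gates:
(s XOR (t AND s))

((s NAND (s NAND ((t NAND s) NAND (t NAND s)))) NAND (((t NAND s) NAND (t NAND s)) NAND (s NAND ((t NAND s) NAND (t NAND s)))))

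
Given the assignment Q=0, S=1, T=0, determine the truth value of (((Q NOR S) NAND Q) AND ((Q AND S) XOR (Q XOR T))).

Substituting: (((0 NOR 1) NAND 0) AND ((0 AND 1) XOR (0 XOR 0)))
= 0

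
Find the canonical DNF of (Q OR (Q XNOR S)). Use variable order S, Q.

(NOT S AND NOT Q) OR (NOT S AND Q) OR (S AND Q)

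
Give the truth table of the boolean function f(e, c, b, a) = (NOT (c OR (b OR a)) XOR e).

e | c | b | a | Output
----------------------
0 | 0 | 0 | 0 | 1
0 | 0 | 0 | 1 | 0
0 | 0 | 1 | 0 | 0
0 | 0 | 1 | 1 | 0
0 | 1 | 0 | 0 | 0
0 | 1 | 0 | 1 | 0
0 | 1 | 1 | 0 | 0
0 | 1 | 1 | 1 | 0
1 | 0 | 0 | 0 | 0
1 | 0 | 0 | 1 | 1
1 | 0 | 1 | 0 | 1
1 | 0 | 1 | 1 | 1
1 | 1 | 0 | 0 | 1
1 | 1 | 0 | 1 | 1
1 | 1 | 1 | 0 | 1
1 | 1 | 1 | 1 | 1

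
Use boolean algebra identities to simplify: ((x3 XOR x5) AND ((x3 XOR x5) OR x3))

By absorption (E AND (E OR v) = E):
= (x3 XOR x5)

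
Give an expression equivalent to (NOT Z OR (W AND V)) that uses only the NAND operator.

(((Z NAND Z) NAND (Z NAND Z)) NAND (((W NAND V) NAND (W NAND V)) NAND ((W NAND V) NAND (W NAND V))))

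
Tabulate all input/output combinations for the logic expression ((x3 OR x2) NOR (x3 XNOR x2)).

x2 | x3 | Output
----------------
0 | 0 | 0
0 | 1 | 0
1 | 0 | 0
1 | 1 | 0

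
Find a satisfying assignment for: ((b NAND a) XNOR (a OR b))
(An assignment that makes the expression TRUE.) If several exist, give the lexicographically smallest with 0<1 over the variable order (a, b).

a=0, b=1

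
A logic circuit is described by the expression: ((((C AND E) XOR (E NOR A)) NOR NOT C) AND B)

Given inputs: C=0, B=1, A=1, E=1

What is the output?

Substituting: ((((0 AND 1) XOR (1 NOR 1)) NOR NOT 0) AND 1)
= 0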